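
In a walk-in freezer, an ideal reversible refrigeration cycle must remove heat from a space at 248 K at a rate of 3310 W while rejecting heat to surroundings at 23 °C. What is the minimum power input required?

T_H = 23 °C → 23 + 273.15 = 296.15 K.
Carnot COP: COP_R = T_C/(T_H − T_C) = 248.00/48.15 = 5.1506.
W = Q_C/COP_R = 3310/5.1506 = 642.6 W.

Ẇ_in ≈ 642.6 W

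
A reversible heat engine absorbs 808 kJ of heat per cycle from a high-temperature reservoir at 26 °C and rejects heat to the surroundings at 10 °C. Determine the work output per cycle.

T_H = 26 °C → 26 + 273.15 = 299.15 K.
T_C = 10 °C → 10 + 273.15 = 283.15 K.
η_rev = 1 − T_C/T_H = 1 − 283.15/299.15 = 0.0535.
W = η·Q_H = 0.0535 × 808 = 43.2 kJ.

W ≈ 43.2 kJ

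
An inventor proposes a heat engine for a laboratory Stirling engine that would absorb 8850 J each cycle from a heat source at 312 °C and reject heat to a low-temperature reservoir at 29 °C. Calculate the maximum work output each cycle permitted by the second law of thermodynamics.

T_H = 312 °C → 312 + 273.15 = 585.15 K.
T_C = 29 °C → 29 + 273.15 = 302.15 K.
The upper bound on efficiency is η_max = 1 − T_C/T_H = 1 − 302.15/585.15 = 0.4836.
W_max = η_max · Q_H = 0.4836 × 8850 = 4280 J.

W_max ≈ 4280 J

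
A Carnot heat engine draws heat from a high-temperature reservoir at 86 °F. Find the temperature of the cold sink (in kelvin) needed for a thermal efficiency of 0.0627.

T_H = 86 °F → (86 − 32) × 5/9 = 30.00 °C = 303.15 K.
From η = 1 − T_C/T_H, T_C = T_H·(1 − η) = 303.15 × (1 − 0.0627) = 284 K.

T_C ≈ 284 K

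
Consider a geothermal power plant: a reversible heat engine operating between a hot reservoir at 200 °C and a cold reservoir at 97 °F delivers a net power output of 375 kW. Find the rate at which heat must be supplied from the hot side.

Q̇_H ≈ 1083 kW

T_H = 200 °C → 200 + 273.15 = 473.15 K.
T_C = 97 °F → (97 − 32) × 5/9 = 36.11 °C = 309.26 K.
The Carnot efficiency is η = 1 − T_C/T_H = 1 − 309.26/473.15 = 0.3464.
Q_H = W/η = 375/0.3464 = 1083 kW.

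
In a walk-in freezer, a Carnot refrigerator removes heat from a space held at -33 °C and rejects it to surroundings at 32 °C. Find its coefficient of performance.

COP_R ≈ 3.69

T_H = 32 °C → 32 + 273.15 = 305.15 K.
T_C = -33 °C → -33 + 273.15 = 240.15 K.
COP_R = T_C/(T_H − T_C) = 240.15/(305.15 − 240.15) = 3.69.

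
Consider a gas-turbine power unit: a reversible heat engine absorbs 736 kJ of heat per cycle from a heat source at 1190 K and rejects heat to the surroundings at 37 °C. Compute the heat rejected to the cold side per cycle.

Q_C ≈ 192 kJ

T_C = 37 °C → 37 + 273.15 = 310.15 K.
Carnot efficiency: η = 1 − T_C/T_H = 1 − 310.15/1190.00 = 0.7394.
For a reversible cycle Q_C/Q_H = T_C/T_H, so Q_C = 736 × 310.15/1190.00 = 192 kJ.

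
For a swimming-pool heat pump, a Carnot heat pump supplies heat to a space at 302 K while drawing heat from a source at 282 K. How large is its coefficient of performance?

Reversible heating COP: COP_HP = T_H/(T_H − T_C) = 302.00/(302.00 − 282.00) = 15.10.

COP_HP ≈ 15.10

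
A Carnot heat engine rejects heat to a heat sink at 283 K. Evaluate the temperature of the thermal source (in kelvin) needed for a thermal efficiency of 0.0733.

From η = 1 − T_C/T_H, solving for T_H gives T_H = T_C/(1 − η) = 283.00/(1 − 0.0733) = 305 K.

T_H ≈ 305 K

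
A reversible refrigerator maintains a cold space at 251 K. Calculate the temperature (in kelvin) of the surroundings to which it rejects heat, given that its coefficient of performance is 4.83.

T_H ≈ 303 K

COP_R = T_C/(T_H − T_C) ⇒ T_H = T_C·(1 + 1/COP_R) = 251.00 × (1 + 1/4.83) = 303 K.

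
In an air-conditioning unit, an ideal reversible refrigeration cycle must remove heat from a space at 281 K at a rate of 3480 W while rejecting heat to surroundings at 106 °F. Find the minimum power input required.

Ẇ_in ≈ 412 W

T_H = 106 °F → (106 − 32) × 5/9 = 41.11 °C = 314.26 K.
COP_R = T_C/(T_H − T_C) = 281.00/33.26 = 8.4483.
W = Q_C/COP_R = 3480/8.4483 = 412 W.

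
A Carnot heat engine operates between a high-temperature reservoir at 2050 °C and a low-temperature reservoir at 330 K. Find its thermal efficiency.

η ≈ 0.858

T_H = 2050 °C → 2050 + 273.15 = 2323.15 K.
For a reversible engine, η = 1 − T_C/T_H = 1 − 330.00/2323.15 = 0.858.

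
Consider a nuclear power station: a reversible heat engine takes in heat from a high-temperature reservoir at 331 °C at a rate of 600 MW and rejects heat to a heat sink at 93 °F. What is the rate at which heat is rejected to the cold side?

Q̇_C ≈ 305 MW

T_H = 331 °C → 331 + 273.15 = 604.15 K.
T_C = 93 °F → (93 − 32) × 5/9 = 33.89 °C = 307.04 K.
For a reversible engine, η = 1 − T_C/T_H = 1 − 307.04/604.15 = 0.4918.
For a reversible cycle Q_C/Q_H = T_C/T_H, so Q_C = 600 × 307.04/604.15 = 305 MW.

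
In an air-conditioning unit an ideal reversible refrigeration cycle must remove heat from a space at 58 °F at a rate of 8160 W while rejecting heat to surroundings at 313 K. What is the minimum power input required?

Ẇ_in ≈ 720.8 W

T_C = 58 °F → (58 − 32) × 5/9 = 14.44 °C = 287.59 K.
The reversible coefficient of performance is COP_R = T_C/(T_H − T_C) = 287.59/25.41 = 11.3201.
W = Q_C/COP_R = 8160/11.3201 = 720.8 W.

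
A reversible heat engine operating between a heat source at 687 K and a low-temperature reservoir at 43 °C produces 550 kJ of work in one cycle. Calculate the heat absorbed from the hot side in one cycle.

Q_H ≈ 1020 kJ

T_C = 43 °C → 43 + 273.15 = 316.15 K.
The Carnot efficiency is η = 1 − T_C/T_H = 1 − 316.15/687.00 = 0.5398.
Q_H = W/η = 550/0.5398 = 1020 kJ.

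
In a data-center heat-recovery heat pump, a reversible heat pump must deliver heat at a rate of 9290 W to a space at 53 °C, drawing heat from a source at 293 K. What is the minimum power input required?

Ẇ_in ≈ 944 W

T_H = 53 °C → 53 + 273.15 = 326.15 K.
COP_HP = T_H/(T_H − T_C) = 326.15/33.15 = 9.8386.
W = Q_H/COP_HP = 9290/9.8386 = 944 W.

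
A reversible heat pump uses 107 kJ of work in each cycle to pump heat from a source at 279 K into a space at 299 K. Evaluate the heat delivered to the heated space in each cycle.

Q_H ≈ 1600 kJ

For a reversible heat pump, COP_HP = T_H/(T_H − T_C) = 299.00/20.00 = 14.9500.
Q_H = COP_HP · W = 14.9500 × 107 = 1600 kJ.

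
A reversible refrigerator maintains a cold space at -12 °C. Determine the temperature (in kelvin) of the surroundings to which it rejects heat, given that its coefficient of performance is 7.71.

T_H ≈ 295 K

T_C = -12 °C → -12 + 273.15 = 261.15 K.
COP_R = T_C/(T_H − T_C) ⇒ T_H = T_C·(1 + 1/COP_R) = 261.15 × (1 + 1/7.71) = 295 K.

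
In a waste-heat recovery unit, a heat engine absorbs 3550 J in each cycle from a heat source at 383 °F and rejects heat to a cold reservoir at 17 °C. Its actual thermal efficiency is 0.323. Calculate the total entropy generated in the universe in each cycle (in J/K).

T_H = 383 °F → (383 − 32) × 5/9 = 195.00 °C = 468.15 K.
T_C = 17 °C → 17 + 273.15 = 290.15 K.
W = η·Q_H = 0.323 × 3550 = 1147 J, so Q_C = Q_H − W = 2403 J.
The hot reservoir loses entropy Q_H/T_H = 3550/468.15 = 7.583 J/K; the cold reservoir gains Q_C/T_C = 2403/290.15 = 8.283 J/K.
ΔS_univ = −Q_H/T_H + Q_C/T_C = 0.700 J/K (> 0, since η = 0.323 < η_Carnot = 0.380).

ΔS_univ ≈ 0.700 J/K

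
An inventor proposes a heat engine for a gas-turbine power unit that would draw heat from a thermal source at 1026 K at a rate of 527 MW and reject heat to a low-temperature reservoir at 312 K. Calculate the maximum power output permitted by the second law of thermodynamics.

The second-law ceiling is the Carnot efficiency, η_max = 1 − T_C/T_H = 1 − 312.00/1026.00 = 0.6959.
W_max = η_max · Q_H = 0.6959 × 527 = 367 MW.

Ẇ_max ≈ 367 MW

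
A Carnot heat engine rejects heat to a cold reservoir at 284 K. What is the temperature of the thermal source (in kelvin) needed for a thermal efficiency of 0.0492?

T_H ≈ 299 K

From η = 1 − T_C/T_H, solving for T_H gives T_H = T_C/(1 − η) = 284.00/(1 − 0.0492) = 299 K.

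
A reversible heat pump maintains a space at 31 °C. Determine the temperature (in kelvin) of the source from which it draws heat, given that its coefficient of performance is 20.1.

T_C ≈ 289.0 K

T_H = 31 °C → 31 + 273.15 = 304.15 K.
COP_HP = T_H/(T_H − T_C) ⇒ T_C = T_H·(COP_HP − 1)/COP_HP = 304.15 × (20.1 − 1)/20.1 = 289.0 K.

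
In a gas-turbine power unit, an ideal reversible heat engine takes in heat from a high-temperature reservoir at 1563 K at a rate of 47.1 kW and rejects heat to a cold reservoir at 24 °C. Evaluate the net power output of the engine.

T_C = 24 °C → 24 + 273.15 = 297.15 K.
For a reversible engine, η = 1 − T_C/T_H = 1 − 297.15/1563.00 = 0.8099.
W = η·Q_H = 0.8099 × 47.1 = 38.1 kW.

Ẇ ≈ 38.1 kW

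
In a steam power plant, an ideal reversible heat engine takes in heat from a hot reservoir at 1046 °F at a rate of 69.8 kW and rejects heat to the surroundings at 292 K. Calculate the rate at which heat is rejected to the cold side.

T_H = 1046 °F → (1046 − 32) × 5/9 = 563.33 °C = 836.48 K.
Since the cycle is reversible, η = 1 − T_C/T_H = 1 − 292.00/836.48 = 0.6509.
For a reversible cycle Q_C/Q_H = T_C/T_H, so Q_C = 69.8 × 292.00/836.48 = 24.4 kW.

Q̇_C ≈ 24.4 kW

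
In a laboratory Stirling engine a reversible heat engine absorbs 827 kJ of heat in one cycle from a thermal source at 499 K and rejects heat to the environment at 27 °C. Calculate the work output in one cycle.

W ≈ 329.6 kJ

T_C = 27 °C → 27 + 273.15 = 300.15 K.
Since the cycle is reversible, η = 1 − T_C/T_H = 1 − 300.15/499.00 = 0.3985.
W = η·Q_H = 0.3985 × 827 = 329.6 kJ.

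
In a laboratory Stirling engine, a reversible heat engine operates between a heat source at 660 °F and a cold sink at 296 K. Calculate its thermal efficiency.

T_H = 660 °F → (660 − 32) × 5/9 = 348.89 °C = 622.04 K.
For a reversible engine, η = 1 − T_C/T_H = 1 − 296.00/622.04 = 0.524.

η ≈ 0.524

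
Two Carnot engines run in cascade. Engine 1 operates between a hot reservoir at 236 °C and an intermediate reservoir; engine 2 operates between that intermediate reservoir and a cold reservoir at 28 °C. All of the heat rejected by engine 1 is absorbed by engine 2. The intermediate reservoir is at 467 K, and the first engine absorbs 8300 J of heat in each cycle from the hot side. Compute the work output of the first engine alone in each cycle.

W₁ ≈ 687.1 J

T_H = 236 °C → 236 + 273.15 = 509.15 K.
T_C = 28 °C → 28 + 273.15 = 301.15 K.
First-stage efficiency η₁ = 1 − T_m/T_H = 1 − 467.00/509.15 = 0.0828.
W₁ = η₁·Q_H = 0.0828 × 8300 = 687.1 J.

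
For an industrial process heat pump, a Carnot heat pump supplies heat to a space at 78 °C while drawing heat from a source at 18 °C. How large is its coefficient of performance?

COP_HP ≈ 5.85

T_H = 78 °C → 78 + 273.15 = 351.15 K.
T_C = 18 °C → 18 + 273.15 = 291.15 K.
The Carnot heat-pump COP is COP_HP = T_H/(T_H − T_C) = 351.15/(351.15 − 291.15) = 5.85.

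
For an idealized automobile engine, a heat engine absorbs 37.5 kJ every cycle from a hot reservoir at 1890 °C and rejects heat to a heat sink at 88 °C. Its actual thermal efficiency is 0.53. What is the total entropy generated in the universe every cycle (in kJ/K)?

ΔS_univ ≈ 0.0315 kJ/K

T_H = 1890 °C → 1890 + 273.15 = 2163.15 K.
T_C = 88 °C → 88 + 273.15 = 361.15 K.
W = η·Q_H = 0.53 × 37.5 = 19.88 kJ, so Q_C = Q_H − W = 17.62 kJ.
Reservoir entropy changes: ΔS_H = −Q_H/T_H = −37.5/2163.15 = -0.01734 kJ/K and ΔS_C = +Q_C/T_C = 17.62/361.15 = 0.04880 kJ/K.
ΔS_univ = −Q_H/T_H + Q_C/T_C = 0.0315 kJ/K (> 0, since η = 0.53 < η_Carnot = 0.833).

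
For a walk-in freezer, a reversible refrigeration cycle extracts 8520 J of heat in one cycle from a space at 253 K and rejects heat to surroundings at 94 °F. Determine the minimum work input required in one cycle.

T_H = 94 °F → (94 − 32) × 5/9 = 34.44 °C = 307.59 K.
Carnot COP: COP_R = T_C/(T_H − T_C) = 253.00/54.59 = 4.6342.
W = Q_C/COP_R = 8520/4.6342 = 1839 J.

W_in ≈ 1839 J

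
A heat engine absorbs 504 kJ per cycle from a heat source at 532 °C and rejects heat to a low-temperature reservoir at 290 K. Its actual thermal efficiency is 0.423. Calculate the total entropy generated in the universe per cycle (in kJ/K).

T_H = 532 °C → 532 + 273.15 = 805.15 K.
W = η·Q_H = 0.423 × 504 = 213.2 kJ, so Q_C = Q_H − W = 290.8 kJ.
The hot reservoir loses entropy Q_H/T_H = 504/805.15 = 0.6260 kJ/K; the cold reservoir gains Q_C/T_C = 290.8/290.00 = 1.003 kJ/K.
ΔS_univ = −Q_H/T_H + Q_C/T_C = 0.377 kJ/K (> 0, since η = 0.423 < η_Carnot = 0.640).

ΔS_univ ≈ 0.377 kJ/K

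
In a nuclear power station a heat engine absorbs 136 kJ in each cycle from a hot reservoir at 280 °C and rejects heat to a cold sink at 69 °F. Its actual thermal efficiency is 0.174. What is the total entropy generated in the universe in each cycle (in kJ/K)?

T_H = 280 °C → 280 + 273.15 = 553.15 K.
T_C = 69 °F → (69 − 32) × 5/9 = 20.56 °C = 293.71 K.
W = η·Q_H = 0.174 × 136 = 23.66 kJ, so Q_C = Q_H − W = 112.3 kJ.
Reservoir entropy changes: ΔS_H = −Q_H/T_H = −136/553.15 = -0.2459 kJ/K and ΔS_C = +Q_C/T_C = 112.3/293.71 = 0.3825 kJ/K.
ΔS_univ = −Q_H/T_H + Q_C/T_C = 0.137 kJ/K (> 0, since η = 0.174 < η_Carnot = 0.469).

ΔS_univ ≈ 0.137 kJ/K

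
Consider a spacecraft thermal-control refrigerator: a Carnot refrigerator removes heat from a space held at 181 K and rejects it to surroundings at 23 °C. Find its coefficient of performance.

COP_R ≈ 1.57

T_H = 23 °C → 23 + 273.15 = 296.15 K.
Carnot COP: COP_R = T_C/(T_H − T_C) = 181.00/(296.15 − 181.00) = 1.57.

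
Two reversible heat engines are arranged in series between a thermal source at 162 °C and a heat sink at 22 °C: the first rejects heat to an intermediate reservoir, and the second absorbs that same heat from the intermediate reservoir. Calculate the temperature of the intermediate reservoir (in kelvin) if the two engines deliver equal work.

T_H = 162 °C → 162 + 273.15 = 435.15 K.
T_C = 22 °C → 22 + 273.15 = 295.15 K.
For reversible stages Q_m = Q_H·(T_m/T_H). Setting W₁ = Q_H(1 − T_m/T_H) equal to W₂ = Q_m(1 − T_C/T_m) = Q_H·(T_m − T_C)/T_H gives T_H − T_m = T_m − T_C, so T_m = (T_H + T_C)/2 = (435.15 + 295.15)/2 = 365.1 K.

T_m ≈ 365.1 K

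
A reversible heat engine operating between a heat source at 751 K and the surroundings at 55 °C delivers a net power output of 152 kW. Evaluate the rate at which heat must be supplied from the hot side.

T_C = 55 °C → 55 + 273.15 = 328.15 K.
For a reversible engine, η = 1 − T_C/T_H = 1 − 328.15/751.00 = 0.5630.
Q_H = W/η = 152/0.5630 = 270.0 kW.

Q̇_H ≈ 270.0 kW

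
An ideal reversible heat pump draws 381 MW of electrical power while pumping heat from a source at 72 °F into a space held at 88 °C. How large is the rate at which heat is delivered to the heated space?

T_H = 88 °C → 88 + 273.15 = 361.15 K.
T_C = 72 °F → (72 − 32) × 5/9 = 22.22 °C = 295.37 K.
Reversible heating COP: COP_HP = T_H/(T_H − T_C) = 361.15/65.78 = 5.4905.
Q_H = COP_HP · W = 5.4905 × 381 = 2090 MW.

Q̇_H ≈ 2090 MW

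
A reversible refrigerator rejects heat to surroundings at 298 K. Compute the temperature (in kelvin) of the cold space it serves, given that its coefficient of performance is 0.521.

COP_R = T_C/(T_H − T_C) ⇒ T_C = T_H·COP_R/(1 + COP_R) = 298.00 × 0.521/(1 + 0.521) = 102.1 K.

T_C ≈ 102.1 K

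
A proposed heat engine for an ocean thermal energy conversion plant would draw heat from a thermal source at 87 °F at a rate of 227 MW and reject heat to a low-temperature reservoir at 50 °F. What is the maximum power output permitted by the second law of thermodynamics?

T_H = 87 °F → (87 − 32) × 5/9 = 30.56 °C = 303.71 K.
T_C = 50 °F → (50 − 32) × 5/9 = 10.00 °C = 283.15 K.
The second-law ceiling is the Carnot efficiency, η_max = 1 − T_C/T_H = 1 − 283.15/303.71 = 0.0677.
W_max = η_max · Q_H = 0.0677 × 227 = 15.36 MW.

Ẇ_max ≈ 15.36 MW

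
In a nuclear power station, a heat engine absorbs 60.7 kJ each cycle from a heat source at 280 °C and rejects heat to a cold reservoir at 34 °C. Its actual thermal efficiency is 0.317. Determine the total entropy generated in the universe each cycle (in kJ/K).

ΔS_univ ≈ 0.0252 kJ/K

T_H = 280 °C → 280 + 273.15 = 553.15 K.
T_C = 34 °C → 34 + 273.15 = 307.15 K.
W = η·Q_H = 0.317 × 60.7 = 19.24 kJ, so Q_C = Q_H − W = 41.46 kJ.
Reservoir entropy changes: ΔS_H = −Q_H/T_H = −60.7/553.15 = -0.1097 kJ/K and ΔS_C = +Q_C/T_C = 41.46/307.15 = 0.1350 kJ/K.
ΔS_univ = −Q_H/T_H + Q_C/T_C = 0.0252 kJ/K (> 0, since η = 0.317 < η_Carnot = 0.445).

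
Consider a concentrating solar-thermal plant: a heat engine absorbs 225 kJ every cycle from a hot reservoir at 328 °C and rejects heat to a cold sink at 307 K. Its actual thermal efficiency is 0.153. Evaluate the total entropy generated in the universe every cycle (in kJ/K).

T_H = 328 °C → 328 + 273.15 = 601.15 K.
W = η·Q_H = 0.153 × 225 = 34.42 kJ, so Q_C = Q_H − W = 190.6 kJ.
Reservoir entropy changes: ΔS_H = −Q_H/T_H = −225/601.15 = -0.3743 kJ/K and ΔS_C = +Q_C/T_C = 190.6/307.00 = 0.6208 kJ/K.
ΔS_univ = −Q_H/T_H + Q_C/T_C = 0.2465 kJ/K (> 0, since η = 0.153 < η_Carnot = 0.489).

ΔS_univ ≈ 0.2465 kJ/K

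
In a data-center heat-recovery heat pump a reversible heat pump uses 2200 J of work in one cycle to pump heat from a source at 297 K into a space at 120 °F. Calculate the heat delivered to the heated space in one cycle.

Q_H ≈ 28300 J

T_H = 120 °F → (120 − 32) × 5/9 = 48.89 °C = 322.04 K.
COP_HP = T_H/(T_H − T_C) = 322.04/25.04 = 12.8615.
Q_H = COP_HP · W = 12.8615 × 2200 = 28300 J.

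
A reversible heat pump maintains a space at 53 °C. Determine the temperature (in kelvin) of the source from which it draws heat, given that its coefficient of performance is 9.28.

T_C ≈ 291 K

T_H = 53 °C → 53 + 273.15 = 326.15 K.
COP_HP = T_H/(T_H − T_C) ⇒ T_C = T_H·(COP_HP − 1)/COP_HP = 326.15 × (9.28 − 1)/9.28 = 291 K.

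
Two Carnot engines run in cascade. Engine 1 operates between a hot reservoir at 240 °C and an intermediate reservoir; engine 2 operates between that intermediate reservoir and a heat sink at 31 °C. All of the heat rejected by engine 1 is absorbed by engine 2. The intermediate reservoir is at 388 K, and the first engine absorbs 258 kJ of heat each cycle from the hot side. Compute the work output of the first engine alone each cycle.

T_H = 240 °C → 240 + 273.15 = 513.15 K.
T_C = 31 °C → 31 + 273.15 = 304.15 K.
First-stage efficiency η₁ = 1 − T_m/T_H = 1 − 388.00/513.15 = 0.2439.
W₁ = η₁·Q_H = 0.2439 × 258 = 62.9 kJ.

W₁ ≈ 62.9 kJ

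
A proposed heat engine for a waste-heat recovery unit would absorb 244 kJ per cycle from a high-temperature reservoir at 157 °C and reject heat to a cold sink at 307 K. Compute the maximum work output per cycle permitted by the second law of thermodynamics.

W_max ≈ 69.86 kJ

T_H = 157 °C → 157 + 273.15 = 430.15 K.
The upper bound on efficiency is η_max = 1 − T_C/T_H = 1 − 307.00/430.15 = 0.2863.
W_max = η_max · Q_H = 0.2863 × 244 = 69.86 kJ.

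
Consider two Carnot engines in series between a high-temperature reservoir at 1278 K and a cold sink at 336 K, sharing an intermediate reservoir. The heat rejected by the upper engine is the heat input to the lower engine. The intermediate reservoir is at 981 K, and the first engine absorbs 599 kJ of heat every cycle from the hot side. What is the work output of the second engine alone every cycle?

Heat entering the second stage: Q_m = Q_H·(T_m/T_H) = 599 × 981.00/1278.00 = 460 kJ.
Second-stage efficiency η₂ = 1 − T_C/T_m = 1 − 336.00/981.00 = 0.6575, so W₂ = η₂·Q_m = 302 kJ.

W₂ ≈ 302 kJ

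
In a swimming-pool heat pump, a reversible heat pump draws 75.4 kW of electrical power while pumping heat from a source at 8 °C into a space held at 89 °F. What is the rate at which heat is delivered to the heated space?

Q̇_H ≈ 971 kW

T_H = 89 °F → (89 − 32) × 5/9 = 31.67 °C = 304.82 K.
T_C = 8 °C → 8 + 273.15 = 281.15 K.
Reversible heating COP: COP_HP = T_H/(T_H − T_C) = 304.82/23.67 = 12.8796.
Q_H = COP_HP · W = 12.8796 × 75.4 = 971 kW.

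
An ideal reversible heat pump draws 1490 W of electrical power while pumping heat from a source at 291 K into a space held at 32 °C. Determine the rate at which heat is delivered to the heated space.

Q̇_H ≈ 32100 W

T_H = 32 °C → 32 + 273.15 = 305.15 K.
Reversible heating COP: COP_HP = T_H/(T_H − T_C) = 305.15/14.15 = 21.5654.
Q_H = COP_HP · W = 21.5654 × 1490 = 32100 W.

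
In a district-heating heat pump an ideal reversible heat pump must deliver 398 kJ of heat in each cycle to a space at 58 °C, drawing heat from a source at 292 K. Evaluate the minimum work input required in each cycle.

T_H = 58 °C → 58 + 273.15 = 331.15 K.
COP_HP = T_H/(T_H − T_C) = 331.15/39.15 = 8.4585.
W = Q_H/COP_HP = 398/8.4585 = 47.1 kJ.

W_in ≈ 47.1 kJ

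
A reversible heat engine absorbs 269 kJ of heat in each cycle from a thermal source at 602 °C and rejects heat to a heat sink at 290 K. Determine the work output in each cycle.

T_H = 602 °C → 602 + 273.15 = 875.15 K.
Carnot efficiency: η = 1 − T_C/T_H = 1 − 290.00/875.15 = 0.6686.
W = η·Q_H = 0.6686 × 269 = 180 kJ.

W ≈ 180 kJ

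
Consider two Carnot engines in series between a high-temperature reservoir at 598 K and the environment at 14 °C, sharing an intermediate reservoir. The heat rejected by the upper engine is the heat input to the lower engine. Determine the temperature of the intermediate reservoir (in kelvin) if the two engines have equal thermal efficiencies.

T_m ≈ 414 K

T_C = 14 °C → 14 + 273.15 = 287.15 K.
Equal efficiencies require 1 − T_m/T_H = 1 − T_C/T_m, i.e. T_m/T_H = T_C/T_m, so T_m = √(T_H·T_C) = √(598.00 × 287.15) = 414 K.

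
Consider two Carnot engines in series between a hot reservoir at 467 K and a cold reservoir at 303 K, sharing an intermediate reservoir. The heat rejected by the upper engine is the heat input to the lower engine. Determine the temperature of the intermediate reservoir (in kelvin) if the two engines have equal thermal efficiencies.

T_m ≈ 376 K

Equal efficiencies require 1 − T_m/T_H = 1 − T_C/T_m, i.e. T_m/T_H = T_C/T_m, so T_m = √(T_H·T_C) = √(467.00 × 303.00) = 376 K.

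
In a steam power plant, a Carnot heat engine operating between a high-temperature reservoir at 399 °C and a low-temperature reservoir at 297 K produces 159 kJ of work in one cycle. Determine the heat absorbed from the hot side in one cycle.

T_H = 399 °C → 399 + 273.15 = 672.15 K.
η_rev = 1 − T_C/T_H = 1 − 297.00/672.15 = 0.5581.
Q_H = W/η = 159/0.5581 = 285 kJ.

Q_H ≈ 285 kJ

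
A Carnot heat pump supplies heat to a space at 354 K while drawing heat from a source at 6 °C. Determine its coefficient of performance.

T_C = 6 °C → 6 + 273.15 = 279.15 K.
For a reversible heat pump, COP_HP = T_H/(T_H − T_C) = 354.00/(354.00 − 279.15) = 4.73.

COP_HP ≈ 4.73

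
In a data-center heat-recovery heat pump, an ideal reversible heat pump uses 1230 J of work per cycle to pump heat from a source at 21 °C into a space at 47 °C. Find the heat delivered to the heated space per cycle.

Q_H ≈ 15100 J

T_H = 47 °C → 47 + 273.15 = 320.15 K.
T_C = 21 °C → 21 + 273.15 = 294.15 K.
The Carnot heat-pump COP is COP_HP = T_H/(T_H − T_C) = 320.15/26.00 = 12.3135.
Q_H = COP_HP · W = 12.3135 × 1230 = 15100 J.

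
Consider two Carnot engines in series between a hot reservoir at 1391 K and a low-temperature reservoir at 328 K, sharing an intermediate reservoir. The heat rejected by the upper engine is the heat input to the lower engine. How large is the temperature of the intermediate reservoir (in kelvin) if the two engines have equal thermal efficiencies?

Equal efficiencies require 1 − T_m/T_H = 1 − T_C/T_m, i.e. T_m/T_H = T_C/T_m, so T_m = √(T_H·T_C) = √(1391.00 × 328.00) = 675.5 K.

T_m ≈ 675.5 K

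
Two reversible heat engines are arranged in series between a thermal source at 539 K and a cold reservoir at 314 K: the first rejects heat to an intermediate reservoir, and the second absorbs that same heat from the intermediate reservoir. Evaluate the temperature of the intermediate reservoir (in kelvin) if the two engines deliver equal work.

For reversible stages Q_m = Q_H·(T_m/T_H). Setting W₁ = Q_H(1 − T_m/T_H) equal to W₂ = Q_m(1 − T_C/T_m) = Q_H·(T_m − T_C)/T_H gives T_H − T_m = T_m − T_C, so T_m = (T_H + T_C)/2 = (539.00 + 314.00)/2 = 426.5 K.

T_m ≈ 426.5 K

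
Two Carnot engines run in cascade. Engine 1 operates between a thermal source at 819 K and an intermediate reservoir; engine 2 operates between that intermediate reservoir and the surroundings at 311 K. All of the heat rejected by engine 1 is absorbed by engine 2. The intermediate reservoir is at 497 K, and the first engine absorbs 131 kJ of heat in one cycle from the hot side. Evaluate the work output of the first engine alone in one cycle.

W₁ ≈ 51.5 kJ

First-stage efficiency η₁ = 1 − T_m/T_H = 1 − 497.00/819.00 = 0.3932.
W₁ = η₁·Q_H = 0.3932 × 131 = 51.5 kJ.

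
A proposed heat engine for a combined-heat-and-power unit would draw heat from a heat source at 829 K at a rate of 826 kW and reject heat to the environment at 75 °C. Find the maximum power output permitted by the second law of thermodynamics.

T_C = 75 °C → 75 + 273.15 = 348.15 K.
The second-law ceiling is the Carnot efficiency, η_max = 1 − T_C/T_H = 1 − 348.15/829.00 = 0.5800.
W_max = η_max · Q_H = 0.5800 × 826 = 479.1 kW.

Ẇ_max ≈ 479.1 kW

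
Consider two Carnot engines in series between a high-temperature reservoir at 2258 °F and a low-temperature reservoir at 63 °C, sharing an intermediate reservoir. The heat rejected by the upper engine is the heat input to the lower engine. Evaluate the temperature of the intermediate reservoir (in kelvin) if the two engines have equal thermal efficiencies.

T_m ≈ 712 K

T_H = 2258 °F → (2258 − 32) × 5/9 = 1236.67 °C = 1509.82 K.
T_C = 63 °C → 63 + 273.15 = 336.15 K.
Equal efficiencies require 1 − T_m/T_H = 1 − T_C/T_m, i.e. T_m/T_H = T_C/T_m, so T_m = √(T_H·T_C) = √(1509.82 × 336.15) = 712 K.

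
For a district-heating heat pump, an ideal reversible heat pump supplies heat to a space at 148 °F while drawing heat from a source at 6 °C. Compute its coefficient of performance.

T_H = 148 °F → (148 − 32) × 5/9 = 64.44 °C = 337.59 K.
T_C = 6 °C → 6 + 273.15 = 279.15 K.
The Carnot heat-pump COP is COP_HP = T_H/(T_H − T_C) = 337.59/(337.59 − 279.15) = 5.776.

COP_HP ≈ 5.776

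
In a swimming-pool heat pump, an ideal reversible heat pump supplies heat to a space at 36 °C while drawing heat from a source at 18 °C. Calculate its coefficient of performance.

COP_HP ≈ 17.2

T_H = 36 °C → 36 + 273.15 = 309.15 K.
T_C = 18 °C → 18 + 273.15 = 291.15 K.
COP_HP = T_H/(T_H − T_C) = 309.15/(309.15 − 291.15) = 17.2.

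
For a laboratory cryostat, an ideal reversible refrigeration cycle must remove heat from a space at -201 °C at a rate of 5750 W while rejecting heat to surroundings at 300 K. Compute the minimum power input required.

Ẇ_in ≈ 18200 W

T_C = -201 °C → -201 + 273.15 = 72.15 K.
Carnot COP: COP_R = T_C/(T_H − T_C) = 72.15/227.85 = 0.3167.
W = Q_C/COP_R = 5750/0.3167 = 18200 W.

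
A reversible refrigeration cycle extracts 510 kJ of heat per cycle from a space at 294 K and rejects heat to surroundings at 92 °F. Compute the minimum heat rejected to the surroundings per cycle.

T_H = 92 °F → (92 − 32) × 5/9 = 33.33 °C = 306.48 K.
For a reversible cycle Q_H/Q_C = T_H/T_C, so Q_H = Q_C·T_H/T_C = 510 × 306.48/294.00 = 531.7 kJ.

Q_H ≈ 531.7 kJ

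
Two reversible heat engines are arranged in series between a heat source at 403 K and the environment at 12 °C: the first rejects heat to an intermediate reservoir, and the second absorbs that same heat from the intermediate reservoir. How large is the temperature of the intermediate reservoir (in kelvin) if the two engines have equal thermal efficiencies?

T_C = 12 °C → 12 + 273.15 = 285.15 K.
Equal efficiencies require 1 − T_m/T_H = 1 − T_C/T_m, i.e. T_m/T_H = T_C/T_m, so T_m = √(T_H·T_C) = √(403.00 × 285.15) = 339 K.

T_m ≈ 339 K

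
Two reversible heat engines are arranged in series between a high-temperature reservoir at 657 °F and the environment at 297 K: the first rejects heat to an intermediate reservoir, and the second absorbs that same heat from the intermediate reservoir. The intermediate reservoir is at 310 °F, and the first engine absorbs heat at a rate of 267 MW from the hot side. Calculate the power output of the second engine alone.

T_H = 657 °F → (657 − 32) × 5/9 = 347.22 °C = 620.37 K.
T_m = 310 °F → (310 − 32) × 5/9 = 154.44 °C = 427.59 K.
Heat entering the second stage: Q_m = Q_H·(T_m/T_H) = 267 × 427.59/620.37 = 184 MW.
Second-stage efficiency η₂ = 1 − T_C/T_m = 1 − 297.00/427.59 = 0.3054, so W₂ = η₂·Q_m = 56.2 MW.

Ẇ₂ ≈ 56.2 MW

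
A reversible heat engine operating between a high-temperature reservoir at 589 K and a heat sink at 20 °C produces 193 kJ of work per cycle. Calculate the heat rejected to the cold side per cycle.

T_C = 20 °C → 20 + 273.15 = 293.15 K.
Carnot efficiency: η = 1 − T_C/T_H = 1 − 293.15/589.00 = 0.5023.
Since Q_C/Q_H = T_C/T_H and Q_H = W/η, Q_C = W·T_C/(T_H − T_C) = 193 × 293.15/295.85 = 191 kJ.

Q_C ≈ 191 kJ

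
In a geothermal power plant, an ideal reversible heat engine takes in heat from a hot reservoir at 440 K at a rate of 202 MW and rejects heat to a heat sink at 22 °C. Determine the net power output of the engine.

Ẇ ≈ 66.50 MW

T_C = 22 °C → 22 + 273.15 = 295.15 K.
Carnot efficiency: η = 1 − T_C/T_H = 1 − 295.15/440.00 = 0.3292.
W = η·Q_H = 0.3292 × 202 = 66.50 MW.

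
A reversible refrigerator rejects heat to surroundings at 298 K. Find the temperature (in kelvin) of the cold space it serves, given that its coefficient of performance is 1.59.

T_C ≈ 182.9 K

COP_R = T_C/(T_H − T_C) ⇒ T_C = T_H·COP_R/(1 + COP_R) = 298.00 × 1.59/(1 + 1.59) = 182.9 K.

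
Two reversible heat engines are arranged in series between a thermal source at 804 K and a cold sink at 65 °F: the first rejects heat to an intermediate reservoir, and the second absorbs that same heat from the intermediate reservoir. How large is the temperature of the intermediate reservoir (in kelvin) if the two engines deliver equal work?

T_m ≈ 548 K

T_C = 65 °F → (65 − 32) × 5/9 = 18.33 °C = 291.48 K.
For reversible stages Q_m = Q_H·(T_m/T_H). Setting W₁ = Q_H(1 − T_m/T_H) equal to W₂ = Q_m(1 − T_C/T_m) = Q_H·(T_m − T_C)/T_H gives T_H − T_m = T_m − T_C, so T_m = (T_H + T_C)/2 = (804.00 + 291.48)/2 = 548 K.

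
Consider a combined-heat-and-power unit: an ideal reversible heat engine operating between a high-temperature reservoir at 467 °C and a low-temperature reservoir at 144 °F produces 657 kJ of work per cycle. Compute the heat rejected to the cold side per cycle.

T_H = 467 °C → 467 + 273.15 = 740.15 K.
T_C = 144 °F → (144 − 32) × 5/9 = 62.22 °C = 335.37 K.
Since the cycle is reversible, η = 1 − T_C/T_H = 1 − 335.37/740.15 = 0.5469.
Since Q_C/Q_H = T_C/T_H and Q_H = W/η, Q_C = W·T_C/(T_H − T_C) = 657 × 335.37/404.78 = 544.3 kJ.

Q_C ≈ 544.3 kJ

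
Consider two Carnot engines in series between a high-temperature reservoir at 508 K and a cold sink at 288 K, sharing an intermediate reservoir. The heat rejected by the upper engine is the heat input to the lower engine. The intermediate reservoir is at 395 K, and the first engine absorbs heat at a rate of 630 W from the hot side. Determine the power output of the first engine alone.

First-stage efficiency η₁ = 1 − T_m/T_H = 1 − 395.00/508.00 = 0.2224.
W₁ = η₁·Q_H = 0.2224 × 630 = 140.1 W.

Ẇ₁ ≈ 140.1 W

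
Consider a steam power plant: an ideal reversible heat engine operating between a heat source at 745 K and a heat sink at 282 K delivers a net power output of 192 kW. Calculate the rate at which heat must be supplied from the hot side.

η_rev = 1 − T_C/T_H = 1 − 282.00/745.00 = 0.6215.
Q_H = W/η = 192/0.6215 = 309 kW.

Q̇_H ≈ 309 kW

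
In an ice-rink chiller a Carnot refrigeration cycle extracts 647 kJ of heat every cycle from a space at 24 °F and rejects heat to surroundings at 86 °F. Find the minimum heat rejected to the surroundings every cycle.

T_H = 86 °F → (86 − 32) × 5/9 = 30.00 °C = 303.15 K.
T_C = 24 °F → (24 − 32) × 5/9 = -4.44 °C = 268.71 K.
For a reversible cycle Q_H/Q_C = T_H/T_C, so Q_H = Q_C·T_H/T_C = 647 × 303.15/268.71 = 730 kJ.

Q_H ≈ 730 kJ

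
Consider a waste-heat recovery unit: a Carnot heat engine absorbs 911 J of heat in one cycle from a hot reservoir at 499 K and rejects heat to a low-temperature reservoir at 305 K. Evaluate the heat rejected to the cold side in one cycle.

For a reversible engine, η = 1 − T_C/T_H = 1 − 305.00/499.00 = 0.3888.
For a reversible cycle Q_C/Q_H = T_C/T_H, so Q_C = 911 × 305.00/499.00 = 557 J.

Q_C ≈ 557 J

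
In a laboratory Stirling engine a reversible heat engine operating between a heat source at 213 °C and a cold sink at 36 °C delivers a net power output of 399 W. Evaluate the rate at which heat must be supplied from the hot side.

Q̇_H ≈ 1100 W

T_H = 213 °C → 213 + 273.15 = 486.15 K.
T_C = 36 °C → 36 + 273.15 = 309.15 K.
For a reversible engine, η = 1 − T_C/T_H = 1 − 309.15/486.15 = 0.3641.
Q_H = W/η = 399/0.3641 = 1100 W.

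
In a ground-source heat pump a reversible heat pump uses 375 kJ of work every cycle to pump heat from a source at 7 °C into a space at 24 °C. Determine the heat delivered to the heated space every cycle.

Q_H ≈ 6550 kJ

T_H = 24 °C → 24 + 273.15 = 297.15 K.
T_C = 7 °C → 7 + 273.15 = 280.15 K.
The Carnot heat-pump COP is COP_HP = T_H/(T_H − T_C) = 297.15/17.00 = 17.4794.
Q_H = COP_HP · W = 17.4794 × 375 = 6550 kJ.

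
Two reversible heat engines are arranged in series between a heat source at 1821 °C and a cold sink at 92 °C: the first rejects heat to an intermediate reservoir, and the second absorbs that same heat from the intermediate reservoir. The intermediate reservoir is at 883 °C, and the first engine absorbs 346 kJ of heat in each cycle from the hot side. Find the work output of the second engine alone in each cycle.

W₂ ≈ 131 kJ

T_H = 1821 °C → 1821 + 273.15 = 2094.15 K.
T_C = 92 °C → 92 + 273.15 = 365.15 K.
T_m = 883 °C → 883 + 273.15 = 1156.15 K.
Heat entering the second stage: Q_m = Q_H·(T_m/T_H) = 346 × 1156.15/2094.15 = 191 kJ.
Second-stage efficiency η₂ = 1 − T_C/T_m = 1 − 365.15/1156.15 = 0.6842, so W₂ = η₂·Q_m = 131 kJ.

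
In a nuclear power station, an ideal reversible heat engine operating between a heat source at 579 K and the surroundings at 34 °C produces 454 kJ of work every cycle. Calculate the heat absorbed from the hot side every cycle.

Q_H ≈ 967.0 kJ

T_C = 34 °C → 34 + 273.15 = 307.15 K.
The Carnot efficiency is η = 1 − T_C/T_H = 1 − 307.15/579.00 = 0.4695.
Q_H = W/η = 454/0.4695 = 967.0 kJ.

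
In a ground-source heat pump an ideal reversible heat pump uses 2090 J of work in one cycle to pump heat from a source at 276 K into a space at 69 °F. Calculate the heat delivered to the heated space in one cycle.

Q_H ≈ 34700 J

T_H = 69 °F → (69 − 32) × 5/9 = 20.56 °C = 293.71 K.
The Carnot heat-pump COP is COP_HP = T_H/(T_H − T_C) = 293.71/17.71 = 16.5883.
Q_H = COP_HP · W = 16.5883 × 2090 = 34700 J.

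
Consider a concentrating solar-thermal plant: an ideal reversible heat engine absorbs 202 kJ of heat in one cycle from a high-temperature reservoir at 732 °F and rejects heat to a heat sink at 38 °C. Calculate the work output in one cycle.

W ≈ 107 kJ

T_H = 732 °F → (732 − 32) × 5/9 = 388.89 °C = 662.04 K.
T_C = 38 °C → 38 + 273.15 = 311.15 K.
η_rev = 1 − T_C/T_H = 1 − 311.15/662.04 = 0.5300.
W = η·Q_H = 0.5300 × 202 = 107 kJ.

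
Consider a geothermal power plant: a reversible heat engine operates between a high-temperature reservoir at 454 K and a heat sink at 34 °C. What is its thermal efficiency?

η ≈ 0.323

T_C = 34 °C → 34 + 273.15 = 307.15 K.
η_rev = 1 − T_C/T_H = 1 − 307.15/454.00 = 0.323.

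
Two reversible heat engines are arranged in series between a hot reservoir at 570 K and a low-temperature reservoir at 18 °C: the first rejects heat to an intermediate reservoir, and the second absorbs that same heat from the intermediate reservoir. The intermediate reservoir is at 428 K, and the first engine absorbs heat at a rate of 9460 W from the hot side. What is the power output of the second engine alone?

Ẇ₂ ≈ 2271 W

T_C = 18 °C → 18 + 273.15 = 291.15 K.
Heat entering the second stage: Q_m = Q_H·(T_m/T_H) = 9460 × 428.00/570.00 = 7103 W.
Second-stage efficiency η₂ = 1 − T_C/T_m = 1 − 291.15/428.00 = 0.3197, so W₂ = η₂·Q_m = 2271 W.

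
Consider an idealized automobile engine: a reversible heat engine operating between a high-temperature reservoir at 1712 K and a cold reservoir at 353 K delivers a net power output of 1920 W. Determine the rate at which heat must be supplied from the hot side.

For a reversible engine, η = 1 − T_C/T_H = 1 − 353.00/1712.00 = 0.7938.
Q_H = W/η = 1920/0.7938 = 2420 W.

Q̇_H ≈ 2420 W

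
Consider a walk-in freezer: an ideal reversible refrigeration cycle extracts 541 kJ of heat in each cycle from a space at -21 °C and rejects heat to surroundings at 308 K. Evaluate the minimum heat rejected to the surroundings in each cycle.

T_C = -21 °C → -21 + 273.15 = 252.15 K.
For a reversible cycle Q_H/Q_C = T_H/T_C, so Q_H = Q_C·T_H/T_C = 541 × 308.00/252.15 = 661 kJ.

Q_H ≈ 661 kJ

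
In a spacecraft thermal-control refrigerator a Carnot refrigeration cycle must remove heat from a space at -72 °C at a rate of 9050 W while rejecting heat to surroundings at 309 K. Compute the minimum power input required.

Ẇ_in ≈ 4850 W

T_C = -72 °C → -72 + 273.15 = 201.15 K.
COP_R = T_C/(T_H − T_C) = 201.15/107.85 = 1.8651.
W = Q_C/COP_R = 9050/1.8651 = 4850 W.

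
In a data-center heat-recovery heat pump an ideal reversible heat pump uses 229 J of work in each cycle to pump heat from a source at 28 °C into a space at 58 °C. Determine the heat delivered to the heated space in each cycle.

Q_H ≈ 2530 J

T_H = 58 °C → 58 + 273.15 = 331.15 K.
T_C = 28 °C → 28 + 273.15 = 301.15 K.
For a reversible heat pump, COP_HP = T_H/(T_H − T_C) = 331.15/30.00 = 11.0383.
Q_H = COP_HP · W = 11.0383 × 229 = 2530 J.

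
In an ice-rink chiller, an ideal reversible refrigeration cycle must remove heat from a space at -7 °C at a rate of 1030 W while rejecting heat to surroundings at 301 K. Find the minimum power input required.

T_C = -7 °C → -7 + 273.15 = 266.15 K.
The reversible coefficient of performance is COP_R = T_C/(T_H − T_C) = 266.15/34.85 = 7.6370.
W = Q_C/COP_R = 1030/7.6370 = 135 W.

Ẇ_in ≈ 135 W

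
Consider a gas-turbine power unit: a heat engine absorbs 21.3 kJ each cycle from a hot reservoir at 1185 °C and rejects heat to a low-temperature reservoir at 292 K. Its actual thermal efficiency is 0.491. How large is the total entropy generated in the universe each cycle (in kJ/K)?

T_H = 1185 °C → 1185 + 273.15 = 1458.15 K.
W = η·Q_H = 0.491 × 21.3 = 10.46 kJ, so Q_C = Q_H − W = 10.84 kJ.
Entropy balance on the reservoirs: −Q_H/T_H = -0.01461 kJ/K, +Q_C/T_C = 0.03713 kJ/K.
ΔS_univ = −Q_H/T_H + Q_C/T_C = 0.0225 kJ/K (> 0, since η = 0.491 < η_Carnot = 0.800).

ΔS_univ ≈ 0.0225 kJ/K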